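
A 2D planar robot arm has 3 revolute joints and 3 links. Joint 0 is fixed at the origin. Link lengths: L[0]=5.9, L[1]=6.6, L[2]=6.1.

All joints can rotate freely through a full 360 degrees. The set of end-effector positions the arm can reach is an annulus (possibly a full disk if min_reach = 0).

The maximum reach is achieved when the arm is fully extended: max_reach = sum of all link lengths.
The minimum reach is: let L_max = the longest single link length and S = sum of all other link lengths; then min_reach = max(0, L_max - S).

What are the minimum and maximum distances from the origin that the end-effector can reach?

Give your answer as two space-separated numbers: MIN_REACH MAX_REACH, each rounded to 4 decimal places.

Link lengths: [5.9, 6.6, 6.1]
max_reach = 5.9 + 6.6 + 6.1 = 18.6
L_max = max([5.9, 6.6, 6.1]) = 6.6
S (sum of others) = 18.6 - 6.6 = 12
min_reach = max(0, 6.6 - 12) = max(0, -5.4) = 0

Answer: 0.0000 18.6000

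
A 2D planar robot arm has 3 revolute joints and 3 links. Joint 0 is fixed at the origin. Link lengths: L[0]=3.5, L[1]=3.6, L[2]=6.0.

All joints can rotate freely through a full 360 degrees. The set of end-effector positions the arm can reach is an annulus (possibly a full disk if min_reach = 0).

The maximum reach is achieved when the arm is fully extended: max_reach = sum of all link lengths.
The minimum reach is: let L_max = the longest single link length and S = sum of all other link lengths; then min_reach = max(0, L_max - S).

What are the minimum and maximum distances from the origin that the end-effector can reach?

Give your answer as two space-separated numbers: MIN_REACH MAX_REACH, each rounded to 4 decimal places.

Answer: 0.0000 13.1000

Derivation:
Link lengths: [3.5, 3.6, 6.0]
max_reach = 3.5 + 3.6 + 6 = 13.1
L_max = max([3.5, 3.6, 6.0]) = 6
S (sum of others) = 13.1 - 6 = 7.1
min_reach = max(0, 6 - 7.1) = max(0, -1.1) = 0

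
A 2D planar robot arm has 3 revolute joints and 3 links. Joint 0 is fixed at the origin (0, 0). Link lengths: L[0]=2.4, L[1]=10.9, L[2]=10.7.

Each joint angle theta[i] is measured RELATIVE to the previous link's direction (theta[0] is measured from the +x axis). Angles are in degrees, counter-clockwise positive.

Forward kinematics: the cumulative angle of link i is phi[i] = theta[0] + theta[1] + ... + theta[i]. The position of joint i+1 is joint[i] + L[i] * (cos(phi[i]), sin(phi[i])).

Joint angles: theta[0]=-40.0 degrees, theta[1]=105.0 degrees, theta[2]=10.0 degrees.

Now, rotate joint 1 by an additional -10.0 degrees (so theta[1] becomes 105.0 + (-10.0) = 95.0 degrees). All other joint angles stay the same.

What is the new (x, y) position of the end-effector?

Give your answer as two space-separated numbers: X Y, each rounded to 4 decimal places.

Answer: 12.6125 17.0836

Derivation:
joint[0] = (0.0000, 0.0000)  (base)
link 0: phi[0] = -40 = -40 deg
  cos(-40 deg) = 0.7660, sin(-40 deg) = -0.6428
  joint[1] = (0.0000, 0.0000) + 2.4 * (0.7660, -0.6428) = (0.0000 + 1.8385, 0.0000 + -1.5427) = (1.8385, -1.5427)
link 1: phi[1] = -40 + 95 = 55 deg
  cos(55 deg) = 0.5736, sin(55 deg) = 0.8192
  joint[2] = (1.8385, -1.5427) + 10.9 * (0.5736, 0.8192) = (1.8385 + 6.2520, -1.5427 + 8.9288) = (8.0905, 7.3861)
link 2: phi[2] = -40 + 95 + 10 = 65 deg
  cos(65 deg) = 0.4226, sin(65 deg) = 0.9063
  joint[3] = (8.0905, 7.3861) + 10.7 * (0.4226, 0.9063) = (8.0905 + 4.5220, 7.3861 + 9.6975) = (12.6125, 17.0836)
End effector: (12.6125, 17.0836)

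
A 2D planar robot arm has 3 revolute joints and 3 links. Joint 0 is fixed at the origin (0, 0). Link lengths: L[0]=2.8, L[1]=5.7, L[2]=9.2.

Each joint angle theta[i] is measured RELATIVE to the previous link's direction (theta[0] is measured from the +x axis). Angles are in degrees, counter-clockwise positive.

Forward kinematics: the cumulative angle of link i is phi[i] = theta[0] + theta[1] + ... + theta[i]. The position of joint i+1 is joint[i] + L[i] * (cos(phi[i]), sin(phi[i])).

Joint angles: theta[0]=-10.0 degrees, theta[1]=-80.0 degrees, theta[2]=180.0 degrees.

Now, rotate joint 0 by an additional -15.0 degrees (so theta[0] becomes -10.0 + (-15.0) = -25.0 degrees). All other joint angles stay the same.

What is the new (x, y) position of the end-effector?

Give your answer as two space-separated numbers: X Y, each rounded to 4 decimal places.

Answer: 3.4435 2.1974

Derivation:
joint[0] = (0.0000, 0.0000)  (base)
link 0: phi[0] = -25 = -25 deg
  cos(-25 deg) = 0.9063, sin(-25 deg) = -0.4226
  joint[1] = (0.0000, 0.0000) + 2.8 * (0.9063, -0.4226) = (0.0000 + 2.5377, 0.0000 + -1.1833) = (2.5377, -1.1833)
link 1: phi[1] = -25 + -80 = -105 deg
  cos(-105 deg) = -0.2588, sin(-105 deg) = -0.9659
  joint[2] = (2.5377, -1.1833) + 5.7 * (-0.2588, -0.9659) = (2.5377 + -1.4753, -1.1833 + -5.5058) = (1.0624, -6.6891)
link 2: phi[2] = -25 + -80 + 180 = 75 deg
  cos(75 deg) = 0.2588, sin(75 deg) = 0.9659
  joint[3] = (1.0624, -6.6891) + 9.2 * (0.2588, 0.9659) = (1.0624 + 2.3811, -6.6891 + 8.8865) = (3.4435, 2.1974)
End effector: (3.4435, 2.1974)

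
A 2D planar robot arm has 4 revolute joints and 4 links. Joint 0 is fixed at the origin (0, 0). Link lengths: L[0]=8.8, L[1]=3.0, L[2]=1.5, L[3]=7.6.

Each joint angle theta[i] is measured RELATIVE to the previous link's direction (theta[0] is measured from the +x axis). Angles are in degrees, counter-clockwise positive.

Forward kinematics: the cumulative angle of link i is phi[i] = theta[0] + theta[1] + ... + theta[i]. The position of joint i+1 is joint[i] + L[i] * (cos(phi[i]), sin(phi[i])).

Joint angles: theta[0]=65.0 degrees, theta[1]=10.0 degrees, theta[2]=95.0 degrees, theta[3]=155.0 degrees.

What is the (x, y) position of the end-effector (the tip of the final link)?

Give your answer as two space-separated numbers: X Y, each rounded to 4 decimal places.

joint[0] = (0.0000, 0.0000)  (base)
link 0: phi[0] = 65 = 65 deg
  cos(65 deg) = 0.4226, sin(65 deg) = 0.9063
  joint[1] = (0.0000, 0.0000) + 8.8 * (0.4226, 0.9063) = (0.0000 + 3.7190, 0.0000 + 7.9755) = (3.7190, 7.9755)
link 1: phi[1] = 65 + 10 = 75 deg
  cos(75 deg) = 0.2588, sin(75 deg) = 0.9659
  joint[2] = (3.7190, 7.9755) + 3 * (0.2588, 0.9659) = (3.7190 + 0.7765, 7.9755 + 2.8978) = (4.4955, 10.8733)
link 2: phi[2] = 65 + 10 + 95 = 170 deg
  cos(170 deg) = -0.9848, sin(170 deg) = 0.1736
  joint[3] = (4.4955, 10.8733) + 1.5 * (-0.9848, 0.1736) = (4.4955 + -1.4772, 10.8733 + 0.2605) = (3.0183, 11.1338)
link 3: phi[3] = 65 + 10 + 95 + 155 = 325 deg
  cos(325 deg) = 0.8192, sin(325 deg) = -0.5736
  joint[4] = (3.0183, 11.1338) + 7.6 * (0.8192, -0.5736) = (3.0183 + 6.2256, 11.1338 + -4.3592) = (9.2438, 6.7746)
End effector: (9.2438, 6.7746)

Answer: 9.2438 6.7746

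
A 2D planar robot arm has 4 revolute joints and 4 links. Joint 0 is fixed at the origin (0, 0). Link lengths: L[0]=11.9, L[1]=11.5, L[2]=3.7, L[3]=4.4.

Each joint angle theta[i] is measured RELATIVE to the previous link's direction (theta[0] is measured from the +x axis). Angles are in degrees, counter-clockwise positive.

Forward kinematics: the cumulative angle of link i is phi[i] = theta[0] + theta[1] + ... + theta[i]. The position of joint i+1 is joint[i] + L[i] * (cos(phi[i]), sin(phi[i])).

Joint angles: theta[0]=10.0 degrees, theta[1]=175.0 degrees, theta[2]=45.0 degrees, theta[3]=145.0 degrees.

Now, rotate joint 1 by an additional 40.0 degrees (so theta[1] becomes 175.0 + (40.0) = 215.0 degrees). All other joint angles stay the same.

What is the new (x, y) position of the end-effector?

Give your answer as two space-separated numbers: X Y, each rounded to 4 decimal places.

Answer: 6.1112 -6.1610

Derivation:
joint[0] = (0.0000, 0.0000)  (base)
link 0: phi[0] = 10 = 10 deg
  cos(10 deg) = 0.9848, sin(10 deg) = 0.1736
  joint[1] = (0.0000, 0.0000) + 11.9 * (0.9848, 0.1736) = (0.0000 + 11.7192, 0.0000 + 2.0664) = (11.7192, 2.0664)
link 1: phi[1] = 10 + 215 = 225 deg
  cos(225 deg) = -0.7071, sin(225 deg) = -0.7071
  joint[2] = (11.7192, 2.0664) + 11.5 * (-0.7071, -0.7071) = (11.7192 + -8.1317, 2.0664 + -8.1317) = (3.5875, -6.0653)
link 2: phi[2] = 10 + 215 + 45 = 270 deg
  cos(270 deg) = -0.0000, sin(270 deg) = -1.0000
  joint[3] = (3.5875, -6.0653) + 3.7 * (-0.0000, -1.0000) = (3.5875 + -0.0000, -6.0653 + -3.7000) = (3.5875, -9.7653)
link 3: phi[3] = 10 + 215 + 45 + 145 = 415 deg
  cos(415 deg) = 0.5736, sin(415 deg) = 0.8192
  joint[4] = (3.5875, -9.7653) + 4.4 * (0.5736, 0.8192) = (3.5875 + 2.5237, -9.7653 + 3.6043) = (6.1112, -6.1610)
End effector: (6.1112, -6.1610)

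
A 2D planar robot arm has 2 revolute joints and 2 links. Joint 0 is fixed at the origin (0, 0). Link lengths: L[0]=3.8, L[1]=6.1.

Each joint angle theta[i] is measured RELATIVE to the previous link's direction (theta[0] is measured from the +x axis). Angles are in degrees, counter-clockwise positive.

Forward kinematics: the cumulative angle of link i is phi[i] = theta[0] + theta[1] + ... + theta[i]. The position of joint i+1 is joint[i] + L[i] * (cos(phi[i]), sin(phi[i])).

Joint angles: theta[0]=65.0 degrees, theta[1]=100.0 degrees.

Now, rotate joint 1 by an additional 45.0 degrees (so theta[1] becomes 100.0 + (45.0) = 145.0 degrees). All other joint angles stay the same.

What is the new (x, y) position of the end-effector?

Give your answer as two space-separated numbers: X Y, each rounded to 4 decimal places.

Answer: -3.6768 0.3940

Derivation:
joint[0] = (0.0000, 0.0000)  (base)
link 0: phi[0] = 65 = 65 deg
  cos(65 deg) = 0.4226, sin(65 deg) = 0.9063
  joint[1] = (0.0000, 0.0000) + 3.8 * (0.4226, 0.9063) = (0.0000 + 1.6059, 0.0000 + 3.4440) = (1.6059, 3.4440)
link 1: phi[1] = 65 + 145 = 210 deg
  cos(210 deg) = -0.8660, sin(210 deg) = -0.5000
  joint[2] = (1.6059, 3.4440) + 6.1 * (-0.8660, -0.5000) = (1.6059 + -5.2828, 3.4440 + -3.0500) = (-3.6768, 0.3940)
End effector: (-3.6768, 0.3940)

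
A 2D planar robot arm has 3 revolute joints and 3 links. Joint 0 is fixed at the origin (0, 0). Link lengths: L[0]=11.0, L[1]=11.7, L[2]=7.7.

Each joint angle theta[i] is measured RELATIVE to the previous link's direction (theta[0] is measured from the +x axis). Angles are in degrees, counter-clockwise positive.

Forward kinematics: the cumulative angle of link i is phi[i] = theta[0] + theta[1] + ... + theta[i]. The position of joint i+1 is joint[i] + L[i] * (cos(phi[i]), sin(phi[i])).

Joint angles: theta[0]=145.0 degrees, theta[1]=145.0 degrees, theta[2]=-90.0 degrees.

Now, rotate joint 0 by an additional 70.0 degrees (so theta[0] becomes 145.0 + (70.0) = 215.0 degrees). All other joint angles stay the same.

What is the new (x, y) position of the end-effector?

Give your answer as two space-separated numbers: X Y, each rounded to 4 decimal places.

joint[0] = (0.0000, 0.0000)  (base)
link 0: phi[0] = 215 = 215 deg
  cos(215 deg) = -0.8192, sin(215 deg) = -0.5736
  joint[1] = (0.0000, 0.0000) + 11 * (-0.8192, -0.5736) = (0.0000 + -9.0107, 0.0000 + -6.3093) = (-9.0107, -6.3093)
link 1: phi[1] = 215 + 145 = 360 deg
  cos(360 deg) = 1.0000, sin(360 deg) = -0.0000
  joint[2] = (-9.0107, -6.3093) + 11.7 * (1.0000, -0.0000) = (-9.0107 + 11.7000, -6.3093 + -0.0000) = (2.6893, -6.3093)
link 2: phi[2] = 215 + 145 + -90 = 270 deg
  cos(270 deg) = -0.0000, sin(270 deg) = -1.0000
  joint[3] = (2.6893, -6.3093) + 7.7 * (-0.0000, -1.0000) = (2.6893 + -0.0000, -6.3093 + -7.7000) = (2.6893, -14.0093)
End effector: (2.6893, -14.0093)

Answer: 2.6893 -14.0093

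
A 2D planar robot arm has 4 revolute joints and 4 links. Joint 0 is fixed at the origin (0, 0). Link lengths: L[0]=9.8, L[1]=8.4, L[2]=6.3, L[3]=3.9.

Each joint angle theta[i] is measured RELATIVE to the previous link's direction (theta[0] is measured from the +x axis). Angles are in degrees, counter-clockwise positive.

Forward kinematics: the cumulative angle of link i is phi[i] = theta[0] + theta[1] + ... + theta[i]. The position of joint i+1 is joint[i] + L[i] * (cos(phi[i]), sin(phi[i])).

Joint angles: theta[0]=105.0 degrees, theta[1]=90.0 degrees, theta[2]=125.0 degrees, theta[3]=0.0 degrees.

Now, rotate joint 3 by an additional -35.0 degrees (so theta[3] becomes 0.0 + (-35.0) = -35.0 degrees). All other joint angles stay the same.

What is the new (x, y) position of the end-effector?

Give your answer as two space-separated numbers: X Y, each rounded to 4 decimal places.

Answer: -4.8147 -0.5247

Derivation:
joint[0] = (0.0000, 0.0000)  (base)
link 0: phi[0] = 105 = 105 deg
  cos(105 deg) = -0.2588, sin(105 deg) = 0.9659
  joint[1] = (0.0000, 0.0000) + 9.8 * (-0.2588, 0.9659) = (0.0000 + -2.5364, 0.0000 + 9.4661) = (-2.5364, 9.4661)
link 1: phi[1] = 105 + 90 = 195 deg
  cos(195 deg) = -0.9659, sin(195 deg) = -0.2588
  joint[2] = (-2.5364, 9.4661) + 8.4 * (-0.9659, -0.2588) = (-2.5364 + -8.1138, 9.4661 + -2.1741) = (-10.6502, 7.2920)
link 2: phi[2] = 105 + 90 + 125 = 320 deg
  cos(320 deg) = 0.7660, sin(320 deg) = -0.6428
  joint[3] = (-10.6502, 7.2920) + 6.3 * (0.7660, -0.6428) = (-10.6502 + 4.8261, 7.2920 + -4.0496) = (-5.8241, 3.2424)
link 3: phi[3] = 105 + 90 + 125 + -35 = 285 deg
  cos(285 deg) = 0.2588, sin(285 deg) = -0.9659
  joint[4] = (-5.8241, 3.2424) + 3.9 * (0.2588, -0.9659) = (-5.8241 + 1.0094, 3.2424 + -3.7671) = (-4.8147, -0.5247)
End effector: (-4.8147, -0.5247)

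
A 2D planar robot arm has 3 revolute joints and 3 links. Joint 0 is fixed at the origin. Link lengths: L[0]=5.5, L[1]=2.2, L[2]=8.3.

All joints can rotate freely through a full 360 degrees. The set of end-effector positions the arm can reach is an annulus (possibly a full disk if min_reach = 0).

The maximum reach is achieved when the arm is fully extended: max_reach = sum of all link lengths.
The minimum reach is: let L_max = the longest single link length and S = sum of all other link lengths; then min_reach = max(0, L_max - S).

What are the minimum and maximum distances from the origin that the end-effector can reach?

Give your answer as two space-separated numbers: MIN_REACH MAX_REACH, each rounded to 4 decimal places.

Answer: 0.6000 16.0000

Derivation:
Link lengths: [5.5, 2.2, 8.3]
max_reach = 5.5 + 2.2 + 8.3 = 16
L_max = max([5.5, 2.2, 8.3]) = 8.3
S (sum of others) = 16 - 8.3 = 7.7
min_reach = max(0, 8.3 - 7.7) = max(0, 0.6) = 0.6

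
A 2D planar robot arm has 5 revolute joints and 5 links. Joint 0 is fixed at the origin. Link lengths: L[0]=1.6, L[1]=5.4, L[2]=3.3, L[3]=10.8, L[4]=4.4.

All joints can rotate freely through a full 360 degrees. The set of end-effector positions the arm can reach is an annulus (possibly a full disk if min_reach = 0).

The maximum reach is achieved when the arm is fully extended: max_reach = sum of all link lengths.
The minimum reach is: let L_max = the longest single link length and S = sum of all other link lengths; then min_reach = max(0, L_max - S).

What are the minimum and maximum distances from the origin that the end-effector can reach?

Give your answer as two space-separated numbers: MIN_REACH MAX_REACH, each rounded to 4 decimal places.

Answer: 0.0000 25.5000

Derivation:
Link lengths: [1.6, 5.4, 3.3, 10.8, 4.4]
max_reach = 1.6 + 5.4 + 3.3 + 10.8 + 4.4 = 25.5
L_max = max([1.6, 5.4, 3.3, 10.8, 4.4]) = 10.8
S (sum of others) = 25.5 - 10.8 = 14.7
min_reach = max(0, 10.8 - 14.7) = max(0, -3.9) = 0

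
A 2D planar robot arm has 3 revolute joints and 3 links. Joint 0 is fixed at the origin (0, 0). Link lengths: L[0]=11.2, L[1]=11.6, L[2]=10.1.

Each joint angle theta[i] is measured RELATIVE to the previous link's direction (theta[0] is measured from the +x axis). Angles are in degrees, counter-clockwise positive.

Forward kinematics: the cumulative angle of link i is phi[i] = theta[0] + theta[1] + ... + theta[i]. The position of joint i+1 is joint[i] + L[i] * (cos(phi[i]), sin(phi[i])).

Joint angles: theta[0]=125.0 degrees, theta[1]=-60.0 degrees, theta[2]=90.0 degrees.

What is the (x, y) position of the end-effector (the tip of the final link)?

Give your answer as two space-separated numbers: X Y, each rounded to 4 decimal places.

joint[0] = (0.0000, 0.0000)  (base)
link 0: phi[0] = 125 = 125 deg
  cos(125 deg) = -0.5736, sin(125 deg) = 0.8192
  joint[1] = (0.0000, 0.0000) + 11.2 * (-0.5736, 0.8192) = (0.0000 + -6.4241, 0.0000 + 9.1745) = (-6.4241, 9.1745)
link 1: phi[1] = 125 + -60 = 65 deg
  cos(65 deg) = 0.4226, sin(65 deg) = 0.9063
  joint[2] = (-6.4241, 9.1745) + 11.6 * (0.4226, 0.9063) = (-6.4241 + 4.9024, 9.1745 + 10.5132) = (-1.5217, 19.6877)
link 2: phi[2] = 125 + -60 + 90 = 155 deg
  cos(155 deg) = -0.9063, sin(155 deg) = 0.4226
  joint[3] = (-1.5217, 19.6877) + 10.1 * (-0.9063, 0.4226) = (-1.5217 + -9.1537, 19.6877 + 4.2684) = (-10.6754, 23.9561)
End effector: (-10.6754, 23.9561)

Answer: -10.6754 23.9561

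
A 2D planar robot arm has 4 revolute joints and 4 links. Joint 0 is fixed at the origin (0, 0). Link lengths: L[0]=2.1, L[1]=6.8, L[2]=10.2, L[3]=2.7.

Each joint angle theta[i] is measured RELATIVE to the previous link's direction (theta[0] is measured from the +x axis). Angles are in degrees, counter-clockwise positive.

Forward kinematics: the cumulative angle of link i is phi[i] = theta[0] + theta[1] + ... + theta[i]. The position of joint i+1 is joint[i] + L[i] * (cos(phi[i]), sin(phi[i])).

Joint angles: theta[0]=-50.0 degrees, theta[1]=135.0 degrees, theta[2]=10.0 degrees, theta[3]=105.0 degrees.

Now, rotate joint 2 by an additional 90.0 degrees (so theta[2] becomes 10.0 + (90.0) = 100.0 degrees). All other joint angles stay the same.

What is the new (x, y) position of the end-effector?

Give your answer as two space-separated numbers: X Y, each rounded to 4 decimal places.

joint[0] = (0.0000, 0.0000)  (base)
link 0: phi[0] = -50 = -50 deg
  cos(-50 deg) = 0.6428, sin(-50 deg) = -0.7660
  joint[1] = (0.0000, 0.0000) + 2.1 * (0.6428, -0.7660) = (0.0000 + 1.3499, 0.0000 + -1.6087) = (1.3499, -1.6087)
link 1: phi[1] = -50 + 135 = 85 deg
  cos(85 deg) = 0.0872, sin(85 deg) = 0.9962
  joint[2] = (1.3499, -1.6087) + 6.8 * (0.0872, 0.9962) = (1.3499 + 0.5927, -1.6087 + 6.7741) = (1.9425, 5.1654)
link 2: phi[2] = -50 + 135 + 100 = 185 deg
  cos(185 deg) = -0.9962, sin(185 deg) = -0.0872
  joint[3] = (1.9425, 5.1654) + 10.2 * (-0.9962, -0.0872) = (1.9425 + -10.1612, 5.1654 + -0.8890) = (-8.2187, 4.2764)
link 3: phi[3] = -50 + 135 + 100 + 105 = 290 deg
  cos(290 deg) = 0.3420, sin(290 deg) = -0.9397
  joint[4] = (-8.2187, 4.2764) + 2.7 * (0.3420, -0.9397) = (-8.2187 + 0.9235, 4.2764 + -2.5372) = (-7.2952, 1.7393)
End effector: (-7.2952, 1.7393)

Answer: -7.2952 1.7393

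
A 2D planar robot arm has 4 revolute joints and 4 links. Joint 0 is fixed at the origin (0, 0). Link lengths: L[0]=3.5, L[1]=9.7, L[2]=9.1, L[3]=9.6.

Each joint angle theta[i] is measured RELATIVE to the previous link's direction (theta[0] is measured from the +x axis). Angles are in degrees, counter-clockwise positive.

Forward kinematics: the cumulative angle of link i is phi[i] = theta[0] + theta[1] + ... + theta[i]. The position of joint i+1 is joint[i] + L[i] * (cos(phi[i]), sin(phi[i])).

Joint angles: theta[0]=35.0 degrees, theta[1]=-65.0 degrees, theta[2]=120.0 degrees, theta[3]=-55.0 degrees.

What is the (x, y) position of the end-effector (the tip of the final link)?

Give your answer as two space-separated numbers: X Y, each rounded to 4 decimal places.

joint[0] = (0.0000, 0.0000)  (base)
link 0: phi[0] = 35 = 35 deg
  cos(35 deg) = 0.8192, sin(35 deg) = 0.5736
  joint[1] = (0.0000, 0.0000) + 3.5 * (0.8192, 0.5736) = (0.0000 + 2.8670, 0.0000 + 2.0075) = (2.8670, 2.0075)
link 1: phi[1] = 35 + -65 = -30 deg
  cos(-30 deg) = 0.8660, sin(-30 deg) = -0.5000
  joint[2] = (2.8670, 2.0075) + 9.7 * (0.8660, -0.5000) = (2.8670 + 8.4004, 2.0075 + -4.8500) = (11.2675, -2.8425)
link 2: phi[2] = 35 + -65 + 120 = 90 deg
  cos(90 deg) = 0.0000, sin(90 deg) = 1.0000
  joint[3] = (11.2675, -2.8425) + 9.1 * (0.0000, 1.0000) = (11.2675 + 0.0000, -2.8425 + 9.1000) = (11.2675, 6.2575)
link 3: phi[3] = 35 + -65 + 120 + -55 = 35 deg
  cos(35 deg) = 0.8192, sin(35 deg) = 0.5736
  joint[4] = (11.2675, 6.2575) + 9.6 * (0.8192, 0.5736) = (11.2675 + 7.8639, 6.2575 + 5.5063) = (19.1313, 11.7639)
End effector: (19.1313, 11.7639)

Answer: 19.1313 11.7639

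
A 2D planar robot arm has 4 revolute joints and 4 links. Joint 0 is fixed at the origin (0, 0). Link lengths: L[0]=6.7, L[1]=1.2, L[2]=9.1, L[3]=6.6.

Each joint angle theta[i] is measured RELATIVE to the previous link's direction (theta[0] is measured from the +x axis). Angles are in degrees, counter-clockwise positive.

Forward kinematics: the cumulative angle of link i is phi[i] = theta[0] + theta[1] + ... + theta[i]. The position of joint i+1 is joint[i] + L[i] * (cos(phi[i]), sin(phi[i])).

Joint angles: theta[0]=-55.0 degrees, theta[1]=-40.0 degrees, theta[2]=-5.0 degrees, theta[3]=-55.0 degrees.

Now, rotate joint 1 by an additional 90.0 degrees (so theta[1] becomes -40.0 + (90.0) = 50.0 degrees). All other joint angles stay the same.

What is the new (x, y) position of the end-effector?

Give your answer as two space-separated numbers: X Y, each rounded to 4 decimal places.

Answer: 16.7894 -13.1547

Derivation:
joint[0] = (0.0000, 0.0000)  (base)
link 0: phi[0] = -55 = -55 deg
  cos(-55 deg) = 0.5736, sin(-55 deg) = -0.8192
  joint[1] = (0.0000, 0.0000) + 6.7 * (0.5736, -0.8192) = (0.0000 + 3.8430, 0.0000 + -5.4883) = (3.8430, -5.4883)
link 1: phi[1] = -55 + 50 = -5 deg
  cos(-5 deg) = 0.9962, sin(-5 deg) = -0.0872
  joint[2] = (3.8430, -5.4883) + 1.2 * (0.9962, -0.0872) = (3.8430 + 1.1954, -5.4883 + -0.1046) = (5.0384, -5.5929)
link 2: phi[2] = -55 + 50 + -5 = -10 deg
  cos(-10 deg) = 0.9848, sin(-10 deg) = -0.1736
  joint[3] = (5.0384, -5.5929) + 9.1 * (0.9848, -0.1736) = (5.0384 + 8.9618, -5.5929 + -1.5802) = (14.0001, -7.1731)
link 3: phi[3] = -55 + 50 + -5 + -55 = -65 deg
  cos(-65 deg) = 0.4226, sin(-65 deg) = -0.9063
  joint[4] = (14.0001, -7.1731) + 6.6 * (0.4226, -0.9063) = (14.0001 + 2.7893, -7.1731 + -5.9816) = (16.7894, -13.1547)
End effector: (16.7894, -13.1547)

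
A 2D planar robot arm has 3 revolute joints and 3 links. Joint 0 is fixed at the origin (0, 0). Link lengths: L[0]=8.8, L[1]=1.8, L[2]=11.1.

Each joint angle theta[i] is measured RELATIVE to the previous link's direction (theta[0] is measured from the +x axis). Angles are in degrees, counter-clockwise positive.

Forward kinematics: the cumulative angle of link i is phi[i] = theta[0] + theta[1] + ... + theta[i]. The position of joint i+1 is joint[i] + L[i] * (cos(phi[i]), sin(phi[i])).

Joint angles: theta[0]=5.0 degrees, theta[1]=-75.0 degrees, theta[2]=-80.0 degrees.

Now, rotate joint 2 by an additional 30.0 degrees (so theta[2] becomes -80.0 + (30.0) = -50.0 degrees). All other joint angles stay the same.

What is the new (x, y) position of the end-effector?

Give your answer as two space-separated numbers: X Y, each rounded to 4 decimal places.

joint[0] = (0.0000, 0.0000)  (base)
link 0: phi[0] = 5 = 5 deg
  cos(5 deg) = 0.9962, sin(5 deg) = 0.0872
  joint[1] = (0.0000, 0.0000) + 8.8 * (0.9962, 0.0872) = (0.0000 + 8.7665, 0.0000 + 0.7670) = (8.7665, 0.7670)
link 1: phi[1] = 5 + -75 = -70 deg
  cos(-70 deg) = 0.3420, sin(-70 deg) = -0.9397
  joint[2] = (8.7665, 0.7670) + 1.8 * (0.3420, -0.9397) = (8.7665 + 0.6156, 0.7670 + -1.6914) = (9.3821, -0.9245)
link 2: phi[2] = 5 + -75 + -50 = -120 deg
  cos(-120 deg) = -0.5000, sin(-120 deg) = -0.8660
  joint[3] = (9.3821, -0.9245) + 11.1 * (-0.5000, -0.8660) = (9.3821 + -5.5500, -0.9245 + -9.6129) = (3.8321, -10.5374)
End effector: (3.8321, -10.5374)

Answer: 3.8321 -10.5374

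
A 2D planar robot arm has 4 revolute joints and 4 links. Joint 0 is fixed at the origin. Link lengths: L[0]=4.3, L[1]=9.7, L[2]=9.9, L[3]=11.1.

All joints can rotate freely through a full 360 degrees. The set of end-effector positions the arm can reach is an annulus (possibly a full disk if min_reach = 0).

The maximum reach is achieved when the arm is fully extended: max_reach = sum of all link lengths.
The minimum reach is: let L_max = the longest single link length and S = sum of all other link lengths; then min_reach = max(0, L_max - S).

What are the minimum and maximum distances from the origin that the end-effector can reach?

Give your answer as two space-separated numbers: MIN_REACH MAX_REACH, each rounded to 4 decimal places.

Link lengths: [4.3, 9.7, 9.9, 11.1]
max_reach = 4.3 + 9.7 + 9.9 + 11.1 = 35
L_max = max([4.3, 9.7, 9.9, 11.1]) = 11.1
S (sum of others) = 35 - 11.1 = 23.9
min_reach = max(0, 11.1 - 23.9) = max(0, -12.8) = 0

Answer: 0.0000 35.0000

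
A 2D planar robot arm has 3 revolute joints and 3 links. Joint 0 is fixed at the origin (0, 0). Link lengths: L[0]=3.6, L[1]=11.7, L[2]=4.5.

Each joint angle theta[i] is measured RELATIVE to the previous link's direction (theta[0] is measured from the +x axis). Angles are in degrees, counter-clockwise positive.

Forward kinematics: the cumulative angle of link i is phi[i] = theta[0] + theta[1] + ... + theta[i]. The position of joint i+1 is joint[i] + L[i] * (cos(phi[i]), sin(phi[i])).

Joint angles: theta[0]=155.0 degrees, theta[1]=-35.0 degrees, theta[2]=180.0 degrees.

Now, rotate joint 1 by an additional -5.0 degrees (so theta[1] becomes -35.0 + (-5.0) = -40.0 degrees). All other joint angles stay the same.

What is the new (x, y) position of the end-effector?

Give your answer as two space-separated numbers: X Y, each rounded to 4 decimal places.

Answer: -6.3056 8.0468

Derivation:
joint[0] = (0.0000, 0.0000)  (base)
link 0: phi[0] = 155 = 155 deg
  cos(155 deg) = -0.9063, sin(155 deg) = 0.4226
  joint[1] = (0.0000, 0.0000) + 3.6 * (-0.9063, 0.4226) = (0.0000 + -3.2627, 0.0000 + 1.5214) = (-3.2627, 1.5214)
link 1: phi[1] = 155 + -40 = 115 deg
  cos(115 deg) = -0.4226, sin(115 deg) = 0.9063
  joint[2] = (-3.2627, 1.5214) + 11.7 * (-0.4226, 0.9063) = (-3.2627 + -4.9446, 1.5214 + 10.6038) = (-8.2073, 12.1252)
link 2: phi[2] = 155 + -40 + 180 = 295 deg
  cos(295 deg) = 0.4226, sin(295 deg) = -0.9063
  joint[3] = (-8.2073, 12.1252) + 4.5 * (0.4226, -0.9063) = (-8.2073 + 1.9018, 12.1252 + -4.0784) = (-6.3056, 8.0468)
End effector: (-6.3056, 8.0468)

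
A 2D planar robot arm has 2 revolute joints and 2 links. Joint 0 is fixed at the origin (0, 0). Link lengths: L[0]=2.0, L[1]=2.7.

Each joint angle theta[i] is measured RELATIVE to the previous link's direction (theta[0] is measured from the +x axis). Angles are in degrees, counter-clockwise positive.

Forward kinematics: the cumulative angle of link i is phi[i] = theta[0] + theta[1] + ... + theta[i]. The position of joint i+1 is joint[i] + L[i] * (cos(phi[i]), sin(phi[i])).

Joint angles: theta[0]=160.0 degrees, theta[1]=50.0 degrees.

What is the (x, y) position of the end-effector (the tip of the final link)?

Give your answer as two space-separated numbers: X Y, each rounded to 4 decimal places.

Answer: -4.2177 -0.6660

Derivation:
joint[0] = (0.0000, 0.0000)  (base)
link 0: phi[0] = 160 = 160 deg
  cos(160 deg) = -0.9397, sin(160 deg) = 0.3420
  joint[1] = (0.0000, 0.0000) + 2 * (-0.9397, 0.3420) = (0.0000 + -1.8794, 0.0000 + 0.6840) = (-1.8794, 0.6840)
link 1: phi[1] = 160 + 50 = 210 deg
  cos(210 deg) = -0.8660, sin(210 deg) = -0.5000
  joint[2] = (-1.8794, 0.6840) + 2.7 * (-0.8660, -0.5000) = (-1.8794 + -2.3383, 0.6840 + -1.3500) = (-4.2177, -0.6660)
End effector: (-4.2177, -0.6660)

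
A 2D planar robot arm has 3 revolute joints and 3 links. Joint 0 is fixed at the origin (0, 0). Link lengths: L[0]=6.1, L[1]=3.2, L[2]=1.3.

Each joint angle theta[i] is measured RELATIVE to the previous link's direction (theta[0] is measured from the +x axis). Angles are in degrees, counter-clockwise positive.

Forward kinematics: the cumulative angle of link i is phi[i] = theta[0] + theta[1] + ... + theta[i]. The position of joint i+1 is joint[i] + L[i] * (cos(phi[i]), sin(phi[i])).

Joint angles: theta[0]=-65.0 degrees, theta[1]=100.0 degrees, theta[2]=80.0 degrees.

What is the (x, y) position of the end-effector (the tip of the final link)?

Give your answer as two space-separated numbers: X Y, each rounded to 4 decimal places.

Answer: 4.6499 -2.5148

Derivation:
joint[0] = (0.0000, 0.0000)  (base)
link 0: phi[0] = -65 = -65 deg
  cos(-65 deg) = 0.4226, sin(-65 deg) = -0.9063
  joint[1] = (0.0000, 0.0000) + 6.1 * (0.4226, -0.9063) = (0.0000 + 2.5780, 0.0000 + -5.5285) = (2.5780, -5.5285)
link 1: phi[1] = -65 + 100 = 35 deg
  cos(35 deg) = 0.8192, sin(35 deg) = 0.5736
  joint[2] = (2.5780, -5.5285) + 3.2 * (0.8192, 0.5736) = (2.5780 + 2.6213, -5.5285 + 1.8354) = (5.1993, -3.6930)
link 2: phi[2] = -65 + 100 + 80 = 115 deg
  cos(115 deg) = -0.4226, sin(115 deg) = 0.9063
  joint[3] = (5.1993, -3.6930) + 1.3 * (-0.4226, 0.9063) = (5.1993 + -0.5494, -3.6930 + 1.1782) = (4.6499, -2.5148)
End effector: (4.6499, -2.5148)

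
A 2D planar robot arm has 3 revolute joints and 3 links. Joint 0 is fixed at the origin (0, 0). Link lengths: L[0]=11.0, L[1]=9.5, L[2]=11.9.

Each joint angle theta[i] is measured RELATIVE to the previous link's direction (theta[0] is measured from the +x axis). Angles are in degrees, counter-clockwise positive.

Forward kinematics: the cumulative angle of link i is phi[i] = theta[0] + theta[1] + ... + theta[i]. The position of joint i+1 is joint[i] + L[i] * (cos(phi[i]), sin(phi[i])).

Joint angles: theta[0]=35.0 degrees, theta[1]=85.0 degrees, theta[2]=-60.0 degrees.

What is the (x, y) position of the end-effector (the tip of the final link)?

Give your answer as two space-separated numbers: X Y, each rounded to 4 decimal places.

joint[0] = (0.0000, 0.0000)  (base)
link 0: phi[0] = 35 = 35 deg
  cos(35 deg) = 0.8192, sin(35 deg) = 0.5736
  joint[1] = (0.0000, 0.0000) + 11 * (0.8192, 0.5736) = (0.0000 + 9.0107, 0.0000 + 6.3093) = (9.0107, 6.3093)
link 1: phi[1] = 35 + 85 = 120 deg
  cos(120 deg) = -0.5000, sin(120 deg) = 0.8660
  joint[2] = (9.0107, 6.3093) + 9.5 * (-0.5000, 0.8660) = (9.0107 + -4.7500, 6.3093 + 8.2272) = (4.2607, 14.5366)
link 2: phi[2] = 35 + 85 + -60 = 60 deg
  cos(60 deg) = 0.5000, sin(60 deg) = 0.8660
  joint[3] = (4.2607, 14.5366) + 11.9 * (0.5000, 0.8660) = (4.2607 + 5.9500, 14.5366 + 10.3057) = (10.2107, 24.8423)
End effector: (10.2107, 24.8423)

Answer: 10.2107 24.8423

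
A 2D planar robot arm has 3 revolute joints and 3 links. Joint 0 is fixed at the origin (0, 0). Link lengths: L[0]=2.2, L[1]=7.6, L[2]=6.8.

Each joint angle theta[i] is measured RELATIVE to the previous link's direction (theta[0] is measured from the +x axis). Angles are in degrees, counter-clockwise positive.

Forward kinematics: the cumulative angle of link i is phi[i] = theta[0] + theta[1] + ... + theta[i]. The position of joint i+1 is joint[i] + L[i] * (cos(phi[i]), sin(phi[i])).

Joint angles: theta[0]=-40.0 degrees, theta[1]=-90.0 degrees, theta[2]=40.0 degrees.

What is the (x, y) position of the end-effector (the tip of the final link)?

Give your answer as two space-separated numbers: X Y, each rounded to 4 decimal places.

joint[0] = (0.0000, 0.0000)  (base)
link 0: phi[0] = -40 = -40 deg
  cos(-40 deg) = 0.7660, sin(-40 deg) = -0.6428
  joint[1] = (0.0000, 0.0000) + 2.2 * (0.7660, -0.6428) = (0.0000 + 1.6853, 0.0000 + -1.4141) = (1.6853, -1.4141)
link 1: phi[1] = -40 + -90 = -130 deg
  cos(-130 deg) = -0.6428, sin(-130 deg) = -0.7660
  joint[2] = (1.6853, -1.4141) + 7.6 * (-0.6428, -0.7660) = (1.6853 + -4.8852, -1.4141 + -5.8219) = (-3.1999, -7.2361)
link 2: phi[2] = -40 + -90 + 40 = -90 deg
  cos(-90 deg) = 0.0000, sin(-90 deg) = -1.0000
  joint[3] = (-3.1999, -7.2361) + 6.8 * (0.0000, -1.0000) = (-3.1999 + 0.0000, -7.2361 + -6.8000) = (-3.1999, -14.0361)
End effector: (-3.1999, -14.0361)

Answer: -3.1999 -14.0361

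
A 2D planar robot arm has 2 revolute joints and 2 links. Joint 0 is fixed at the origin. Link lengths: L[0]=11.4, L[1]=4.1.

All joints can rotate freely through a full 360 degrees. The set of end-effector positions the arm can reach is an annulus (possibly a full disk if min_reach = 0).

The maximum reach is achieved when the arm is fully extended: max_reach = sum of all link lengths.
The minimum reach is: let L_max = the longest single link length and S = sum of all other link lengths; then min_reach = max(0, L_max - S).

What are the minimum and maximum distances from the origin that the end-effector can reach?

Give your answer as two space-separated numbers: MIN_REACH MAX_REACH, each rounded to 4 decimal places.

Answer: 7.3000 15.5000

Derivation:
Link lengths: [11.4, 4.1]
max_reach = 11.4 + 4.1 = 15.5
L_max = max([11.4, 4.1]) = 11.4
S (sum of others) = 15.5 - 11.4 = 4.1
min_reach = max(0, 11.4 - 4.1) = max(0, 7.3) = 7.3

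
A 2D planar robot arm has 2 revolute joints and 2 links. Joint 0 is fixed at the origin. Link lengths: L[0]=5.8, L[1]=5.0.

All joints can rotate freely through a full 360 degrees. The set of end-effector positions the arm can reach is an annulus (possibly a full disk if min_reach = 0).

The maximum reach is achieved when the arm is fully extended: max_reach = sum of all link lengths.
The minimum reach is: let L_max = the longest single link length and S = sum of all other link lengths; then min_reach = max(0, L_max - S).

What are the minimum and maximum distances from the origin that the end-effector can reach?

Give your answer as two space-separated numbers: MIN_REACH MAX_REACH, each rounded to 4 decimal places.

Link lengths: [5.8, 5.0]
max_reach = 5.8 + 5 = 10.8
L_max = max([5.8, 5.0]) = 5.8
S (sum of others) = 10.8 - 5.8 = 5
min_reach = max(0, 5.8 - 5) = max(0, 0.8) = 0.8

Answer: 0.8000 10.8000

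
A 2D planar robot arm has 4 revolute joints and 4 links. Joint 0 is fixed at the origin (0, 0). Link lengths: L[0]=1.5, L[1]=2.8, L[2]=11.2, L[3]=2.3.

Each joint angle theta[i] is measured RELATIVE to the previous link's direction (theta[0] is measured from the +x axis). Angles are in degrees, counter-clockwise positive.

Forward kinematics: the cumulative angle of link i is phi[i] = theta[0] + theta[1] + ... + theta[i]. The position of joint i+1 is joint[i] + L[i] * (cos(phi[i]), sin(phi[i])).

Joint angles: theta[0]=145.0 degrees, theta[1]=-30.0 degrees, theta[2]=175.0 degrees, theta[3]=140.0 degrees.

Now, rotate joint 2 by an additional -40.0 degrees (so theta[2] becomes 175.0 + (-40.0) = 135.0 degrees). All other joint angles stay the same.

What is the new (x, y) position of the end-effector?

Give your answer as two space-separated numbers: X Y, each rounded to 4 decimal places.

joint[0] = (0.0000, 0.0000)  (base)
link 0: phi[0] = 145 = 145 deg
  cos(145 deg) = -0.8192, sin(145 deg) = 0.5736
  joint[1] = (0.0000, 0.0000) + 1.5 * (-0.8192, 0.5736) = (0.0000 + -1.2287, 0.0000 + 0.8604) = (-1.2287, 0.8604)
link 1: phi[1] = 145 + -30 = 115 deg
  cos(115 deg) = -0.4226, sin(115 deg) = 0.9063
  joint[2] = (-1.2287, 0.8604) + 2.8 * (-0.4226, 0.9063) = (-1.2287 + -1.1833, 0.8604 + 2.5377) = (-2.4121, 3.3980)
link 2: phi[2] = 145 + -30 + 135 = 250 deg
  cos(250 deg) = -0.3420, sin(250 deg) = -0.9397
  joint[3] = (-2.4121, 3.3980) + 11.2 * (-0.3420, -0.9397) = (-2.4121 + -3.8306, 3.3980 + -10.5246) = (-6.2427, -7.1265)
link 3: phi[3] = 145 + -30 + 135 + 140 = 390 deg
  cos(390 deg) = 0.8660, sin(390 deg) = 0.5000
  joint[4] = (-6.2427, -7.1265) + 2.3 * (0.8660, 0.5000) = (-6.2427 + 1.9919, -7.1265 + 1.1500) = (-4.2508, -5.9765)
End effector: (-4.2508, -5.9765)

Answer: -4.2508 -5.9765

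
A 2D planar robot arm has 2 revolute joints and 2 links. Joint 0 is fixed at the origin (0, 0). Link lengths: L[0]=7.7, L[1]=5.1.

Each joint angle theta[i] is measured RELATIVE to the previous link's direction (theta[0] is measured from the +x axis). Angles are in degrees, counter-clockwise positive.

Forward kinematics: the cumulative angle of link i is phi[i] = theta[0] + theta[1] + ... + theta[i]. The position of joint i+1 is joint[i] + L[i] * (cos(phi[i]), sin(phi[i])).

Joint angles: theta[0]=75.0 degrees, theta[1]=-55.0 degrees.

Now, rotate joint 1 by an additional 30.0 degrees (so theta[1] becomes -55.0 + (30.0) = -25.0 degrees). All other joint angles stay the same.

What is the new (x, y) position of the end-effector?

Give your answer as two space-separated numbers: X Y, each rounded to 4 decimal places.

Answer: 5.2711 11.3445

Derivation:
joint[0] = (0.0000, 0.0000)  (base)
link 0: phi[0] = 75 = 75 deg
  cos(75 deg) = 0.2588, sin(75 deg) = 0.9659
  joint[1] = (0.0000, 0.0000) + 7.7 * (0.2588, 0.9659) = (0.0000 + 1.9929, 0.0000 + 7.4376) = (1.9929, 7.4376)
link 1: phi[1] = 75 + -25 = 50 deg
  cos(50 deg) = 0.6428, sin(50 deg) = 0.7660
  joint[2] = (1.9929, 7.4376) + 5.1 * (0.6428, 0.7660) = (1.9929 + 3.2782, 7.4376 + 3.9068) = (5.2711, 11.3445)
End effector: (5.2711, 11.3445)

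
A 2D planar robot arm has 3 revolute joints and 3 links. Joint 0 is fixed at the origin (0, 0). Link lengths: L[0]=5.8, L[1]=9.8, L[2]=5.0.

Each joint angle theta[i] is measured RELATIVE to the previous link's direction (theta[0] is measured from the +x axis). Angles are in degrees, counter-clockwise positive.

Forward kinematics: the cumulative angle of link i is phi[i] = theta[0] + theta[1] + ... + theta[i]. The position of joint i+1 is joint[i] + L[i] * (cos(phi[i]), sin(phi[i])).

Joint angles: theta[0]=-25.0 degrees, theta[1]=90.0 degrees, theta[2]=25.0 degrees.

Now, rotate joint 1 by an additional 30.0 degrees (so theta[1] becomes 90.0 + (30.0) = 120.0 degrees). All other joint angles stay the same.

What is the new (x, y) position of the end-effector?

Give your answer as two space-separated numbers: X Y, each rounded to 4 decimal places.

joint[0] = (0.0000, 0.0000)  (base)
link 0: phi[0] = -25 = -25 deg
  cos(-25 deg) = 0.9063, sin(-25 deg) = -0.4226
  joint[1] = (0.0000, 0.0000) + 5.8 * (0.9063, -0.4226) = (0.0000 + 5.2566, 0.0000 + -2.4512) = (5.2566, -2.4512)
link 1: phi[1] = -25 + 120 = 95 deg
  cos(95 deg) = -0.0872, sin(95 deg) = 0.9962
  joint[2] = (5.2566, -2.4512) + 9.8 * (-0.0872, 0.9962) = (5.2566 + -0.8541, -2.4512 + 9.7627) = (4.4025, 7.3115)
link 2: phi[2] = -25 + 120 + 25 = 120 deg
  cos(120 deg) = -0.5000, sin(120 deg) = 0.8660
  joint[3] = (4.4025, 7.3115) + 5 * (-0.5000, 0.8660) = (4.4025 + -2.5000, 7.3115 + 4.3301) = (1.9025, 11.6416)
End effector: (1.9025, 11.6416)

Answer: 1.9025 11.6416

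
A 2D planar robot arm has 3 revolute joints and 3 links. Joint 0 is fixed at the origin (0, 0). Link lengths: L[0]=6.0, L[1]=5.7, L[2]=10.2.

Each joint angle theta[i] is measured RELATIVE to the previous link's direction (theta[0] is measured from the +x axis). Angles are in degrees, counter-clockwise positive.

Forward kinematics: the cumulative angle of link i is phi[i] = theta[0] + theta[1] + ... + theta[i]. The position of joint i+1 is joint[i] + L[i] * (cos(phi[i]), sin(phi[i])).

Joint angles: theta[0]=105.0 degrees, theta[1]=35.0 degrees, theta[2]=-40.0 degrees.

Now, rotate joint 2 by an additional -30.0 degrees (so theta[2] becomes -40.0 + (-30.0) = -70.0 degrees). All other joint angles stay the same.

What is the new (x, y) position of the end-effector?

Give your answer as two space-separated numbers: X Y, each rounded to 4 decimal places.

joint[0] = (0.0000, 0.0000)  (base)
link 0: phi[0] = 105 = 105 deg
  cos(105 deg) = -0.2588, sin(105 deg) = 0.9659
  joint[1] = (0.0000, 0.0000) + 6 * (-0.2588, 0.9659) = (0.0000 + -1.5529, 0.0000 + 5.7956) = (-1.5529, 5.7956)
link 1: phi[1] = 105 + 35 = 140 deg
  cos(140 deg) = -0.7660, sin(140 deg) = 0.6428
  joint[2] = (-1.5529, 5.7956) + 5.7 * (-0.7660, 0.6428) = (-1.5529 + -4.3665, 5.7956 + 3.6639) = (-5.9194, 9.4594)
link 2: phi[2] = 105 + 35 + -70 = 70 deg
  cos(70 deg) = 0.3420, sin(70 deg) = 0.9397
  joint[3] = (-5.9194, 9.4594) + 10.2 * (0.3420, 0.9397) = (-5.9194 + 3.4886, 9.4594 + 9.5849) = (-2.4308, 19.0443)
End effector: (-2.4308, 19.0443)

Answer: -2.4308 19.0443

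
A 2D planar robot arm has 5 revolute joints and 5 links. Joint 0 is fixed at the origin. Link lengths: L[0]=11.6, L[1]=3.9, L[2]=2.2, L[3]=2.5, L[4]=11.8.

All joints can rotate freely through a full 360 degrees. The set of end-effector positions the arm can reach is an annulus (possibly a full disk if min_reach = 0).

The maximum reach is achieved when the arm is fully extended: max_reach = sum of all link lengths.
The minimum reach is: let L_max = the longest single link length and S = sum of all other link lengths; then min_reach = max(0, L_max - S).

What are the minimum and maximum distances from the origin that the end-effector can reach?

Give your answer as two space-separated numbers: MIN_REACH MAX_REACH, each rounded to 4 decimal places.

Link lengths: [11.6, 3.9, 2.2, 2.5, 11.8]
max_reach = 11.6 + 3.9 + 2.2 + 2.5 + 11.8 = 32
L_max = max([11.6, 3.9, 2.2, 2.5, 11.8]) = 11.8
S (sum of others) = 32 - 11.8 = 20.2
min_reach = max(0, 11.8 - 20.2) = max(0, -8.4) = 0

Answer: 0.0000 32.0000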